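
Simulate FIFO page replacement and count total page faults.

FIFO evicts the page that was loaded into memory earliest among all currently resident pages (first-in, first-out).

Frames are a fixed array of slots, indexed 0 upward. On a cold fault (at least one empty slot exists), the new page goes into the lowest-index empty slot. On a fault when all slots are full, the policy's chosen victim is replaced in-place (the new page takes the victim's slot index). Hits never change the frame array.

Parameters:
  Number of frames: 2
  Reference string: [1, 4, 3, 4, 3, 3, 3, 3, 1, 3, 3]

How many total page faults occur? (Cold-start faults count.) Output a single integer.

Answer: 4

Derivation:
Step 0: ref 1 → FAULT, frames=[1,-]
Step 1: ref 4 → FAULT, frames=[1,4]
Step 2: ref 3 → FAULT (evict 1), frames=[3,4]
Step 3: ref 4 → HIT, frames=[3,4]
Step 4: ref 3 → HIT, frames=[3,4]
Step 5: ref 3 → HIT, frames=[3,4]
Step 6: ref 3 → HIT, frames=[3,4]
Step 7: ref 3 → HIT, frames=[3,4]
Step 8: ref 1 → FAULT (evict 4), frames=[3,1]
Step 9: ref 3 → HIT, frames=[3,1]
Step 10: ref 3 → HIT, frames=[3,1]
Total faults: 4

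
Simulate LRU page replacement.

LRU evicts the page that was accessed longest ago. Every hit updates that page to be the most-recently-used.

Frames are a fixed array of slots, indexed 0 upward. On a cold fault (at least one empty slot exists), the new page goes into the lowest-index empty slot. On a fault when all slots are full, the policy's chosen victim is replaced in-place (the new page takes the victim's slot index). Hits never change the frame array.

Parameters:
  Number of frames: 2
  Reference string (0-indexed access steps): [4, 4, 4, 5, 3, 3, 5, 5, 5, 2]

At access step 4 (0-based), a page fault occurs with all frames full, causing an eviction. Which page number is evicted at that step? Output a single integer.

Step 0: ref 4 -> FAULT, frames=[4,-]
Step 1: ref 4 -> HIT, frames=[4,-]
Step 2: ref 4 -> HIT, frames=[4,-]
Step 3: ref 5 -> FAULT, frames=[4,5]
Step 4: ref 3 -> FAULT, evict 4, frames=[3,5]
At step 4: evicted page 4

Answer: 4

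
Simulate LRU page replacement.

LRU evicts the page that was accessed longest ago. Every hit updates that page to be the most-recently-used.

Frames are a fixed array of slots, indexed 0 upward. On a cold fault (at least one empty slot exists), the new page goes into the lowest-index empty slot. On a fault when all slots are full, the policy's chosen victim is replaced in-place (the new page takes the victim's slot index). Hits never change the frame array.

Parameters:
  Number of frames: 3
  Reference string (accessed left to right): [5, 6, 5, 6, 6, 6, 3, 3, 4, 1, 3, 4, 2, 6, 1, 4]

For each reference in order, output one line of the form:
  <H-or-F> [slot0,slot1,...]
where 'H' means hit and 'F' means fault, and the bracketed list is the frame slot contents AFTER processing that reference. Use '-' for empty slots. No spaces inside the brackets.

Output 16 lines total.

F [5,-,-]
F [5,6,-]
H [5,6,-]
H [5,6,-]
H [5,6,-]
H [5,6,-]
F [5,6,3]
H [5,6,3]
F [4,6,3]
F [4,1,3]
H [4,1,3]
H [4,1,3]
F [4,2,3]
F [4,2,6]
F [1,2,6]
F [1,4,6]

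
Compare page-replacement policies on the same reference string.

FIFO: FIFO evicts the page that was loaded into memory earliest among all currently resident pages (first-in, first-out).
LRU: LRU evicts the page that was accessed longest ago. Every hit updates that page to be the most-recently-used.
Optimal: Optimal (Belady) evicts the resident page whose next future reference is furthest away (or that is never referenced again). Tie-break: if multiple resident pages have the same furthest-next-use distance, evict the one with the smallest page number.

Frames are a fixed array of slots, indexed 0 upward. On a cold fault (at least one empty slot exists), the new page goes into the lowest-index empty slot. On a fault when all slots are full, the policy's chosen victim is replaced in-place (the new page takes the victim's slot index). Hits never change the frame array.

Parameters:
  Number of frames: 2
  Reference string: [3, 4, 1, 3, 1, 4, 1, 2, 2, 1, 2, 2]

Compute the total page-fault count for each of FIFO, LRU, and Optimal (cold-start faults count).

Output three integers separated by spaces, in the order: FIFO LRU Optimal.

--- FIFO ---
  step 0: ref 3 -> FAULT, frames=[3,-] (faults so far: 1)
  step 1: ref 4 -> FAULT, frames=[3,4] (faults so far: 2)
  step 2: ref 1 -> FAULT, evict 3, frames=[1,4] (faults so far: 3)
  step 3: ref 3 -> FAULT, evict 4, frames=[1,3] (faults so far: 4)
  step 4: ref 1 -> HIT, frames=[1,3] (faults so far: 4)
  step 5: ref 4 -> FAULT, evict 1, frames=[4,3] (faults so far: 5)
  step 6: ref 1 -> FAULT, evict 3, frames=[4,1] (faults so far: 6)
  step 7: ref 2 -> FAULT, evict 4, frames=[2,1] (faults so far: 7)
  step 8: ref 2 -> HIT, frames=[2,1] (faults so far: 7)
  step 9: ref 1 -> HIT, frames=[2,1] (faults so far: 7)
  step 10: ref 2 -> HIT, frames=[2,1] (faults so far: 7)
  step 11: ref 2 -> HIT, frames=[2,1] (faults so far: 7)
  FIFO total faults: 7
--- LRU ---
  step 0: ref 3 -> FAULT, frames=[3,-] (faults so far: 1)
  step 1: ref 4 -> FAULT, frames=[3,4] (faults so far: 2)
  step 2: ref 1 -> FAULT, evict 3, frames=[1,4] (faults so far: 3)
  step 3: ref 3 -> FAULT, evict 4, frames=[1,3] (faults so far: 4)
  step 4: ref 1 -> HIT, frames=[1,3] (faults so far: 4)
  step 5: ref 4 -> FAULT, evict 3, frames=[1,4] (faults so far: 5)
  step 6: ref 1 -> HIT, frames=[1,4] (faults so far: 5)
  step 7: ref 2 -> FAULT, evict 4, frames=[1,2] (faults so far: 6)
  step 8: ref 2 -> HIT, frames=[1,2] (faults so far: 6)
  step 9: ref 1 -> HIT, frames=[1,2] (faults so far: 6)
  step 10: ref 2 -> HIT, frames=[1,2] (faults so far: 6)
  step 11: ref 2 -> HIT, frames=[1,2] (faults so far: 6)
  LRU total faults: 6
--- Optimal ---
  step 0: ref 3 -> FAULT, frames=[3,-] (faults so far: 1)
  step 1: ref 4 -> FAULT, frames=[3,4] (faults so far: 2)
  step 2: ref 1 -> FAULT, evict 4, frames=[3,1] (faults so far: 3)
  step 3: ref 3 -> HIT, frames=[3,1] (faults so far: 3)
  step 4: ref 1 -> HIT, frames=[3,1] (faults so far: 3)
  step 5: ref 4 -> FAULT, evict 3, frames=[4,1] (faults so far: 4)
  step 6: ref 1 -> HIT, frames=[4,1] (faults so far: 4)
  step 7: ref 2 -> FAULT, evict 4, frames=[2,1] (faults so far: 5)
  step 8: ref 2 -> HIT, frames=[2,1] (faults so far: 5)
  step 9: ref 1 -> HIT, frames=[2,1] (faults so far: 5)
  step 10: ref 2 -> HIT, frames=[2,1] (faults so far: 5)
  step 11: ref 2 -> HIT, frames=[2,1] (faults so far: 5)
  Optimal total faults: 5

Answer: 7 6 5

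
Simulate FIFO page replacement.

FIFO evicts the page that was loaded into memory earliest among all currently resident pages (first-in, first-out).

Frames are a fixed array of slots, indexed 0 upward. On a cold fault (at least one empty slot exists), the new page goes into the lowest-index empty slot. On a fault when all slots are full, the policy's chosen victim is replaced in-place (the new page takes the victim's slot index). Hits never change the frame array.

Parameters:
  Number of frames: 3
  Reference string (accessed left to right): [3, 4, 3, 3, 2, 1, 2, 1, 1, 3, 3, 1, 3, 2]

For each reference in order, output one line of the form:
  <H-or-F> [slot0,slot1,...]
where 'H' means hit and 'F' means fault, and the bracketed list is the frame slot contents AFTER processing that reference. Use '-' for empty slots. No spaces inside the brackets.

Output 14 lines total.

F [3,-,-]
F [3,4,-]
H [3,4,-]
H [3,4,-]
F [3,4,2]
F [1,4,2]
H [1,4,2]
H [1,4,2]
H [1,4,2]
F [1,3,2]
H [1,3,2]
H [1,3,2]
H [1,3,2]
H [1,3,2]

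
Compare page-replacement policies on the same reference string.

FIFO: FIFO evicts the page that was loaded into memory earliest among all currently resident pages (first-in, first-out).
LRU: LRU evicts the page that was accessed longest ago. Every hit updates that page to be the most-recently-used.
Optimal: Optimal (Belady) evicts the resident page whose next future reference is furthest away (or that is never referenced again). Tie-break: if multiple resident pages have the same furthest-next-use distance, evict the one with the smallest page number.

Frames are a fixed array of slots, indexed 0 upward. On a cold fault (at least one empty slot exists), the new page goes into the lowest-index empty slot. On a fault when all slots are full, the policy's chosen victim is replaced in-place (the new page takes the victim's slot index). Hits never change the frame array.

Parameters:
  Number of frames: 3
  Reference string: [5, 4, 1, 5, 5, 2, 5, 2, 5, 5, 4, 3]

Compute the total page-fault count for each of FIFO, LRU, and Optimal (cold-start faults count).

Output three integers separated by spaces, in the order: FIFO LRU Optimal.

--- FIFO ---
  step 0: ref 5 -> FAULT, frames=[5,-,-] (faults so far: 1)
  step 1: ref 4 -> FAULT, frames=[5,4,-] (faults so far: 2)
  step 2: ref 1 -> FAULT, frames=[5,4,1] (faults so far: 3)
  step 3: ref 5 -> HIT, frames=[5,4,1] (faults so far: 3)
  step 4: ref 5 -> HIT, frames=[5,4,1] (faults so far: 3)
  step 5: ref 2 -> FAULT, evict 5, frames=[2,4,1] (faults so far: 4)
  step 6: ref 5 -> FAULT, evict 4, frames=[2,5,1] (faults so far: 5)
  step 7: ref 2 -> HIT, frames=[2,5,1] (faults so far: 5)
  step 8: ref 5 -> HIT, frames=[2,5,1] (faults so far: 5)
  step 9: ref 5 -> HIT, frames=[2,5,1] (faults so far: 5)
  step 10: ref 4 -> FAULT, evict 1, frames=[2,5,4] (faults so far: 6)
  step 11: ref 3 -> FAULT, evict 2, frames=[3,5,4] (faults so far: 7)
  FIFO total faults: 7
--- LRU ---
  step 0: ref 5 -> FAULT, frames=[5,-,-] (faults so far: 1)
  step 1: ref 4 -> FAULT, frames=[5,4,-] (faults so far: 2)
  step 2: ref 1 -> FAULT, frames=[5,4,1] (faults so far: 3)
  step 3: ref 5 -> HIT, frames=[5,4,1] (faults so far: 3)
  step 4: ref 5 -> HIT, frames=[5,4,1] (faults so far: 3)
  step 5: ref 2 -> FAULT, evict 4, frames=[5,2,1] (faults so far: 4)
  step 6: ref 5 -> HIT, frames=[5,2,1] (faults so far: 4)
  step 7: ref 2 -> HIT, frames=[5,2,1] (faults so far: 4)
  step 8: ref 5 -> HIT, frames=[5,2,1] (faults so far: 4)
  step 9: ref 5 -> HIT, frames=[5,2,1] (faults so far: 4)
  step 10: ref 4 -> FAULT, evict 1, frames=[5,2,4] (faults so far: 5)
  step 11: ref 3 -> FAULT, evict 2, frames=[5,3,4] (faults so far: 6)
  LRU total faults: 6
--- Optimal ---
  step 0: ref 5 -> FAULT, frames=[5,-,-] (faults so far: 1)
  step 1: ref 4 -> FAULT, frames=[5,4,-] (faults so far: 2)
  step 2: ref 1 -> FAULT, frames=[5,4,1] (faults so far: 3)
  step 3: ref 5 -> HIT, frames=[5,4,1] (faults so far: 3)
  step 4: ref 5 -> HIT, frames=[5,4,1] (faults so far: 3)
  step 5: ref 2 -> FAULT, evict 1, frames=[5,4,2] (faults so far: 4)
  step 6: ref 5 -> HIT, frames=[5,4,2] (faults so far: 4)
  step 7: ref 2 -> HIT, frames=[5,4,2] (faults so far: 4)
  step 8: ref 5 -> HIT, frames=[5,4,2] (faults so far: 4)
  step 9: ref 5 -> HIT, frames=[5,4,2] (faults so far: 4)
  step 10: ref 4 -> HIT, frames=[5,4,2] (faults so far: 4)
  step 11: ref 3 -> FAULT, evict 2, frames=[5,4,3] (faults so far: 5)
  Optimal total faults: 5

Answer: 7 6 5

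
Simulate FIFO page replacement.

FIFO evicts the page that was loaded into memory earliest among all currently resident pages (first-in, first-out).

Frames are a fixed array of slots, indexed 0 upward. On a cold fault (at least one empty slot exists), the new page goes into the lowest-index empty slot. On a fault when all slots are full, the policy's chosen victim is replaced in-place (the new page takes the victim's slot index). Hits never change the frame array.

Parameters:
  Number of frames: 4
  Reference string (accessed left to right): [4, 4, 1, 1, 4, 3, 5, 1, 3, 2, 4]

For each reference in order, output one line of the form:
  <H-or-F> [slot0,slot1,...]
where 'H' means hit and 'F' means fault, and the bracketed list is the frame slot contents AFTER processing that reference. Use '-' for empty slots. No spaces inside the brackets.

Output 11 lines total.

F [4,-,-,-]
H [4,-,-,-]
F [4,1,-,-]
H [4,1,-,-]
H [4,1,-,-]
F [4,1,3,-]
F [4,1,3,5]
H [4,1,3,5]
H [4,1,3,5]
F [2,1,3,5]
F [2,4,3,5]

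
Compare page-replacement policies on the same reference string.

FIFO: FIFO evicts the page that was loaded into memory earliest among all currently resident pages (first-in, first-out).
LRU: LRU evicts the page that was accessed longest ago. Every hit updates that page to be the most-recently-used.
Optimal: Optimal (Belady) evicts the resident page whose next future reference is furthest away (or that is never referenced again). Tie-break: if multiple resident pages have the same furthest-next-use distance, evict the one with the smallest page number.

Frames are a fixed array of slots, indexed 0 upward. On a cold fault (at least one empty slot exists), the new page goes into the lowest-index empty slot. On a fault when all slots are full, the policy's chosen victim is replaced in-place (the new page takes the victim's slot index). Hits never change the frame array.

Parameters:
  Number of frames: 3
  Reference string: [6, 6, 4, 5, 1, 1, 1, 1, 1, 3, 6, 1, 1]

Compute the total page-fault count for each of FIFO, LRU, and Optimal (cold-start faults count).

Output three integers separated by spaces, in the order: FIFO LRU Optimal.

--- FIFO ---
  step 0: ref 6 -> FAULT, frames=[6,-,-] (faults so far: 1)
  step 1: ref 6 -> HIT, frames=[6,-,-] (faults so far: 1)
  step 2: ref 4 -> FAULT, frames=[6,4,-] (faults so far: 2)
  step 3: ref 5 -> FAULT, frames=[6,4,5] (faults so far: 3)
  step 4: ref 1 -> FAULT, evict 6, frames=[1,4,5] (faults so far: 4)
  step 5: ref 1 -> HIT, frames=[1,4,5] (faults so far: 4)
  step 6: ref 1 -> HIT, frames=[1,4,5] (faults so far: 4)
  step 7: ref 1 -> HIT, frames=[1,4,5] (faults so far: 4)
  step 8: ref 1 -> HIT, frames=[1,4,5] (faults so far: 4)
  step 9: ref 3 -> FAULT, evict 4, frames=[1,3,5] (faults so far: 5)
  step 10: ref 6 -> FAULT, evict 5, frames=[1,3,6] (faults so far: 6)
  step 11: ref 1 -> HIT, frames=[1,3,6] (faults so far: 6)
  step 12: ref 1 -> HIT, frames=[1,3,6] (faults so far: 6)
  FIFO total faults: 6
--- LRU ---
  step 0: ref 6 -> FAULT, frames=[6,-,-] (faults so far: 1)
  step 1: ref 6 -> HIT, frames=[6,-,-] (faults so far: 1)
  step 2: ref 4 -> FAULT, frames=[6,4,-] (faults so far: 2)
  step 3: ref 5 -> FAULT, frames=[6,4,5] (faults so far: 3)
  step 4: ref 1 -> FAULT, evict 6, frames=[1,4,5] (faults so far: 4)
  step 5: ref 1 -> HIT, frames=[1,4,5] (faults so far: 4)
  step 6: ref 1 -> HIT, frames=[1,4,5] (faults so far: 4)
  step 7: ref 1 -> HIT, frames=[1,4,5] (faults so far: 4)
  step 8: ref 1 -> HIT, frames=[1,4,5] (faults so far: 4)
  step 9: ref 3 -> FAULT, evict 4, frames=[1,3,5] (faults so far: 5)
  step 10: ref 6 -> FAULT, evict 5, frames=[1,3,6] (faults so far: 6)
  step 11: ref 1 -> HIT, frames=[1,3,6] (faults so far: 6)
  step 12: ref 1 -> HIT, frames=[1,3,6] (faults so far: 6)
  LRU total faults: 6
--- Optimal ---
  step 0: ref 6 -> FAULT, frames=[6,-,-] (faults so far: 1)
  step 1: ref 6 -> HIT, frames=[6,-,-] (faults so far: 1)
  step 2: ref 4 -> FAULT, frames=[6,4,-] (faults so far: 2)
  step 3: ref 5 -> FAULT, frames=[6,4,5] (faults so far: 3)
  step 4: ref 1 -> FAULT, evict 4, frames=[6,1,5] (faults so far: 4)
  step 5: ref 1 -> HIT, frames=[6,1,5] (faults so far: 4)
  step 6: ref 1 -> HIT, frames=[6,1,5] (faults so far: 4)
  step 7: ref 1 -> HIT, frames=[6,1,5] (faults so far: 4)
  step 8: ref 1 -> HIT, frames=[6,1,5] (faults so far: 4)
  step 9: ref 3 -> FAULT, evict 5, frames=[6,1,3] (faults so far: 5)
  step 10: ref 6 -> HIT, frames=[6,1,3] (faults so far: 5)
  step 11: ref 1 -> HIT, frames=[6,1,3] (faults so far: 5)
  step 12: ref 1 -> HIT, frames=[6,1,3] (faults so far: 5)
  Optimal total faults: 5

Answer: 6 6 5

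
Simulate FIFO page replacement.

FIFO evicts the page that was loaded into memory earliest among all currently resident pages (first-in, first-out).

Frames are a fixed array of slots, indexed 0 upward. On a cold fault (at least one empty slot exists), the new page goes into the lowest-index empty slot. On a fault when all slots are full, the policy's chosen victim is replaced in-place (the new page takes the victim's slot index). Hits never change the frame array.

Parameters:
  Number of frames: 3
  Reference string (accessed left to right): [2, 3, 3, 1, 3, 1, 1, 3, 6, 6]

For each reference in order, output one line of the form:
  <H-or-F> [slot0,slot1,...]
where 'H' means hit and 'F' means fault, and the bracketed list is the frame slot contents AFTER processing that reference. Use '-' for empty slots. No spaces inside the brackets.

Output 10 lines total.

F [2,-,-]
F [2,3,-]
H [2,3,-]
F [2,3,1]
H [2,3,1]
H [2,3,1]
H [2,3,1]
H [2,3,1]
F [6,3,1]
H [6,3,1]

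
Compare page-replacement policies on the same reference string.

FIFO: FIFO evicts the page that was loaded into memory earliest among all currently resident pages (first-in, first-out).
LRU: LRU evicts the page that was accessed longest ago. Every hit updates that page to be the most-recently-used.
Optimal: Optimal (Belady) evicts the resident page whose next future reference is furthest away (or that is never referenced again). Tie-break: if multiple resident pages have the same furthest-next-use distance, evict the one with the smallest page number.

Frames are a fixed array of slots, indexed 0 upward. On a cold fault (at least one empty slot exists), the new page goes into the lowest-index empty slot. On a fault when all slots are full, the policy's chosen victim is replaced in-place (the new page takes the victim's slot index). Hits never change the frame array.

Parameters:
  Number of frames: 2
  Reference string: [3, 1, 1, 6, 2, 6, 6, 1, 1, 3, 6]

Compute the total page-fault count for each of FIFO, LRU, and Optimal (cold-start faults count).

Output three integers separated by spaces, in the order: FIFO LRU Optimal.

--- FIFO ---
  step 0: ref 3 -> FAULT, frames=[3,-] (faults so far: 1)
  step 1: ref 1 -> FAULT, frames=[3,1] (faults so far: 2)
  step 2: ref 1 -> HIT, frames=[3,1] (faults so far: 2)
  step 3: ref 6 -> FAULT, evict 3, frames=[6,1] (faults so far: 3)
  step 4: ref 2 -> FAULT, evict 1, frames=[6,2] (faults so far: 4)
  step 5: ref 6 -> HIT, frames=[6,2] (faults so far: 4)
  step 6: ref 6 -> HIT, frames=[6,2] (faults so far: 4)
  step 7: ref 1 -> FAULT, evict 6, frames=[1,2] (faults so far: 5)
  step 8: ref 1 -> HIT, frames=[1,2] (faults so far: 5)
  step 9: ref 3 -> FAULT, evict 2, frames=[1,3] (faults so far: 6)
  step 10: ref 6 -> FAULT, evict 1, frames=[6,3] (faults so far: 7)
  FIFO total faults: 7
--- LRU ---
  step 0: ref 3 -> FAULT, frames=[3,-] (faults so far: 1)
  step 1: ref 1 -> FAULT, frames=[3,1] (faults so far: 2)
  step 2: ref 1 -> HIT, frames=[3,1] (faults so far: 2)
  step 3: ref 6 -> FAULT, evict 3, frames=[6,1] (faults so far: 3)
  step 4: ref 2 -> FAULT, evict 1, frames=[6,2] (faults so far: 4)
  step 5: ref 6 -> HIT, frames=[6,2] (faults so far: 4)
  step 6: ref 6 -> HIT, frames=[6,2] (faults so far: 4)
  step 7: ref 1 -> FAULT, evict 2, frames=[6,1] (faults so far: 5)
  step 8: ref 1 -> HIT, frames=[6,1] (faults so far: 5)
  step 9: ref 3 -> FAULT, evict 6, frames=[3,1] (faults so far: 6)
  step 10: ref 6 -> FAULT, evict 1, frames=[3,6] (faults so far: 7)
  LRU total faults: 7
--- Optimal ---
  step 0: ref 3 -> FAULT, frames=[3,-] (faults so far: 1)
  step 1: ref 1 -> FAULT, frames=[3,1] (faults so far: 2)
  step 2: ref 1 -> HIT, frames=[3,1] (faults so far: 2)
  step 3: ref 6 -> FAULT, evict 3, frames=[6,1] (faults so far: 3)
  step 4: ref 2 -> FAULT, evict 1, frames=[6,2] (faults so far: 4)
  step 5: ref 6 -> HIT, frames=[6,2] (faults so far: 4)
  step 6: ref 6 -> HIT, frames=[6,2] (faults so far: 4)
  step 7: ref 1 -> FAULT, evict 2, frames=[6,1] (faults so far: 5)
  step 8: ref 1 -> HIT, frames=[6,1] (faults so far: 5)
  step 9: ref 3 -> FAULT, evict 1, frames=[6,3] (faults so far: 6)
  step 10: ref 6 -> HIT, frames=[6,3] (faults so far: 6)
  Optimal total faults: 6

Answer: 7 7 6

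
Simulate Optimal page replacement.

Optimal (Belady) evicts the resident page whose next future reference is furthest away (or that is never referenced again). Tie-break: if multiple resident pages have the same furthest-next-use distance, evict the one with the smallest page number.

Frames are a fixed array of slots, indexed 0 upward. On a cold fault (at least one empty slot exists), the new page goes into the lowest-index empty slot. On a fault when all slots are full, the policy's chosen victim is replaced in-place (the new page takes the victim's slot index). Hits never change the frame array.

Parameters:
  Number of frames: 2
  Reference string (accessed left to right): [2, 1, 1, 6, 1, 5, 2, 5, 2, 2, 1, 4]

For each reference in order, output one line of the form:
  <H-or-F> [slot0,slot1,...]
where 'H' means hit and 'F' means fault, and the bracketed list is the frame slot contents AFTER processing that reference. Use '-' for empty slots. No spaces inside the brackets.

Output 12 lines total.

F [2,-]
F [2,1]
H [2,1]
F [6,1]
H [6,1]
F [5,1]
F [5,2]
H [5,2]
H [5,2]
H [5,2]
F [5,1]
F [5,4]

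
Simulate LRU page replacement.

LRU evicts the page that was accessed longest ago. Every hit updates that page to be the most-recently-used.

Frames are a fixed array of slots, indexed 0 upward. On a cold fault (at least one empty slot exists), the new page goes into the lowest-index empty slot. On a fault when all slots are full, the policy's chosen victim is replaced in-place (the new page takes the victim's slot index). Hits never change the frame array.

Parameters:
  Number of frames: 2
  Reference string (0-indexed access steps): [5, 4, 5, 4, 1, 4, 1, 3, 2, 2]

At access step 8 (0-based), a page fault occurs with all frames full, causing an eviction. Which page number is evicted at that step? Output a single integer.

Answer: 1

Derivation:
Step 0: ref 5 -> FAULT, frames=[5,-]
Step 1: ref 4 -> FAULT, frames=[5,4]
Step 2: ref 5 -> HIT, frames=[5,4]
Step 3: ref 4 -> HIT, frames=[5,4]
Step 4: ref 1 -> FAULT, evict 5, frames=[1,4]
Step 5: ref 4 -> HIT, frames=[1,4]
Step 6: ref 1 -> HIT, frames=[1,4]
Step 7: ref 3 -> FAULT, evict 4, frames=[1,3]
Step 8: ref 2 -> FAULT, evict 1, frames=[2,3]
At step 8: evicted page 1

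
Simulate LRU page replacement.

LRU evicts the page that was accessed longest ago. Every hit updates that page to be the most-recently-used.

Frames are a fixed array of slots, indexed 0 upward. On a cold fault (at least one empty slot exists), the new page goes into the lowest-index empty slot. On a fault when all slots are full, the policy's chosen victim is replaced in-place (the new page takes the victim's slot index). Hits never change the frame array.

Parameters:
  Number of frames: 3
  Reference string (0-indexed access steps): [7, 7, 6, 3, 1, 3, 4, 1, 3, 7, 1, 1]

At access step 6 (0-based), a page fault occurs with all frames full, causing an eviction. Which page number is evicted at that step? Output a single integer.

Step 0: ref 7 -> FAULT, frames=[7,-,-]
Step 1: ref 7 -> HIT, frames=[7,-,-]
Step 2: ref 6 -> FAULT, frames=[7,6,-]
Step 3: ref 3 -> FAULT, frames=[7,6,3]
Step 4: ref 1 -> FAULT, evict 7, frames=[1,6,3]
Step 5: ref 3 -> HIT, frames=[1,6,3]
Step 6: ref 4 -> FAULT, evict 6, frames=[1,4,3]
At step 6: evicted page 6

Answer: 6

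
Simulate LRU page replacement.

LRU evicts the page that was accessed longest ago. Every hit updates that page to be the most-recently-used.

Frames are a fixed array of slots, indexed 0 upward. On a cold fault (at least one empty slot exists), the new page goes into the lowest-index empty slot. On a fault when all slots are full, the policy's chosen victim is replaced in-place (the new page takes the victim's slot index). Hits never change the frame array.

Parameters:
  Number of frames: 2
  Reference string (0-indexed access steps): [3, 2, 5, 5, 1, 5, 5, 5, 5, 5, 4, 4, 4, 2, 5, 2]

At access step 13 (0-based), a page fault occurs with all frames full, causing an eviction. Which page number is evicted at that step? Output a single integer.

Step 0: ref 3 -> FAULT, frames=[3,-]
Step 1: ref 2 -> FAULT, frames=[3,2]
Step 2: ref 5 -> FAULT, evict 3, frames=[5,2]
Step 3: ref 5 -> HIT, frames=[5,2]
Step 4: ref 1 -> FAULT, evict 2, frames=[5,1]
Step 5: ref 5 -> HIT, frames=[5,1]
Step 6: ref 5 -> HIT, frames=[5,1]
Step 7: ref 5 -> HIT, frames=[5,1]
Step 8: ref 5 -> HIT, frames=[5,1]
Step 9: ref 5 -> HIT, frames=[5,1]
Step 10: ref 4 -> FAULT, evict 1, frames=[5,4]
Step 11: ref 4 -> HIT, frames=[5,4]
Step 12: ref 4 -> HIT, frames=[5,4]
Step 13: ref 2 -> FAULT, evict 5, frames=[2,4]
At step 13: evicted page 5

Answer: 5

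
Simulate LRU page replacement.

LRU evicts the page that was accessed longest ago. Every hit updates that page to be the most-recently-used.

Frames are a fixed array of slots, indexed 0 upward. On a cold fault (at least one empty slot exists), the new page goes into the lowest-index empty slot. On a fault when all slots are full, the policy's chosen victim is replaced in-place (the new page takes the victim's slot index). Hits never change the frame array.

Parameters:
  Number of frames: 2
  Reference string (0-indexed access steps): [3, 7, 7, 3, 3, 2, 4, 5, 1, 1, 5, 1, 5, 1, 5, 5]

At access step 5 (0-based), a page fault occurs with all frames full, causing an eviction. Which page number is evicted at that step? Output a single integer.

Step 0: ref 3 -> FAULT, frames=[3,-]
Step 1: ref 7 -> FAULT, frames=[3,7]
Step 2: ref 7 -> HIT, frames=[3,7]
Step 3: ref 3 -> HIT, frames=[3,7]
Step 4: ref 3 -> HIT, frames=[3,7]
Step 5: ref 2 -> FAULT, evict 7, frames=[3,2]
At step 5: evicted page 7

Answer: 7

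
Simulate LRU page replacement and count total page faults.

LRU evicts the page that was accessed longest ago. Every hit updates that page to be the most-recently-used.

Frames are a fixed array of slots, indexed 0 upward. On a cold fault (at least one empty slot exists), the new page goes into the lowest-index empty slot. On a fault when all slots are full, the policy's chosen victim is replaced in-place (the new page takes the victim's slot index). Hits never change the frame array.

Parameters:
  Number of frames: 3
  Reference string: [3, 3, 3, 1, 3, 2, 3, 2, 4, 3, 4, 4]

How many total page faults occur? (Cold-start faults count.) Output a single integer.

Answer: 4

Derivation:
Step 0: ref 3 → FAULT, frames=[3,-,-]
Step 1: ref 3 → HIT, frames=[3,-,-]
Step 2: ref 3 → HIT, frames=[3,-,-]
Step 3: ref 1 → FAULT, frames=[3,1,-]
Step 4: ref 3 → HIT, frames=[3,1,-]
Step 5: ref 2 → FAULT, frames=[3,1,2]
Step 6: ref 3 → HIT, frames=[3,1,2]
Step 7: ref 2 → HIT, frames=[3,1,2]
Step 8: ref 4 → FAULT (evict 1), frames=[3,4,2]
Step 9: ref 3 → HIT, frames=[3,4,2]
Step 10: ref 4 → HIT, frames=[3,4,2]
Step 11: ref 4 → HIT, frames=[3,4,2]
Total faults: 4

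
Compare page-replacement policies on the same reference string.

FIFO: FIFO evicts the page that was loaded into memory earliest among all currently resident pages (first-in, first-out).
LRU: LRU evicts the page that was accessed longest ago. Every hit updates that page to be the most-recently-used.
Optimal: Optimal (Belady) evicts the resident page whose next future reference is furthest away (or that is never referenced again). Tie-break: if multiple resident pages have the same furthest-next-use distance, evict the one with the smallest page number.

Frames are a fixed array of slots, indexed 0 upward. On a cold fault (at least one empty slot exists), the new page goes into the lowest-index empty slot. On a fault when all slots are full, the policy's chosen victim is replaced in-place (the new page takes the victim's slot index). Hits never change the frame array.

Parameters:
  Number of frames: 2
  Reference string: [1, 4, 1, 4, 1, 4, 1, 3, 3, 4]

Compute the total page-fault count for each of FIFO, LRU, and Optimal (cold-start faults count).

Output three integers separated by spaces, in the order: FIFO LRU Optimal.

Answer: 3 4 3

Derivation:
--- FIFO ---
  step 0: ref 1 -> FAULT, frames=[1,-] (faults so far: 1)
  step 1: ref 4 -> FAULT, frames=[1,4] (faults so far: 2)
  step 2: ref 1 -> HIT, frames=[1,4] (faults so far: 2)
  step 3: ref 4 -> HIT, frames=[1,4] (faults so far: 2)
  step 4: ref 1 -> HIT, frames=[1,4] (faults so far: 2)
  step 5: ref 4 -> HIT, frames=[1,4] (faults so far: 2)
  step 6: ref 1 -> HIT, frames=[1,4] (faults so far: 2)
  step 7: ref 3 -> FAULT, evict 1, frames=[3,4] (faults so far: 3)
  step 8: ref 3 -> HIT, frames=[3,4] (faults so far: 3)
  step 9: ref 4 -> HIT, frames=[3,4] (faults so far: 3)
  FIFO total faults: 3
--- LRU ---
  step 0: ref 1 -> FAULT, frames=[1,-] (faults so far: 1)
  step 1: ref 4 -> FAULT, frames=[1,4] (faults so far: 2)
  step 2: ref 1 -> HIT, frames=[1,4] (faults so far: 2)
  step 3: ref 4 -> HIT, frames=[1,4] (faults so far: 2)
  step 4: ref 1 -> HIT, frames=[1,4] (faults so far: 2)
  step 5: ref 4 -> HIT, frames=[1,4] (faults so far: 2)
  step 6: ref 1 -> HIT, frames=[1,4] (faults so far: 2)
  step 7: ref 3 -> FAULT, evict 4, frames=[1,3] (faults so far: 3)
  step 8: ref 3 -> HIT, frames=[1,3] (faults so far: 3)
  step 9: ref 4 -> FAULT, evict 1, frames=[4,3] (faults so far: 4)
  LRU total faults: 4
--- Optimal ---
  step 0: ref 1 -> FAULT, frames=[1,-] (faults so far: 1)
  step 1: ref 4 -> FAULT, frames=[1,4] (faults so far: 2)
  step 2: ref 1 -> HIT, frames=[1,4] (faults so far: 2)
  step 3: ref 4 -> HIT, frames=[1,4] (faults so far: 2)
  step 4: ref 1 -> HIT, frames=[1,4] (faults so far: 2)
  step 5: ref 4 -> HIT, frames=[1,4] (faults so far: 2)
  step 6: ref 1 -> HIT, frames=[1,4] (faults so far: 2)
  step 7: ref 3 -> FAULT, evict 1, frames=[3,4] (faults so far: 3)
  step 8: ref 3 -> HIT, frames=[3,4] (faults so far: 3)
  step 9: ref 4 -> HIT, frames=[3,4] (faults so far: 3)
  Optimal total faults: 3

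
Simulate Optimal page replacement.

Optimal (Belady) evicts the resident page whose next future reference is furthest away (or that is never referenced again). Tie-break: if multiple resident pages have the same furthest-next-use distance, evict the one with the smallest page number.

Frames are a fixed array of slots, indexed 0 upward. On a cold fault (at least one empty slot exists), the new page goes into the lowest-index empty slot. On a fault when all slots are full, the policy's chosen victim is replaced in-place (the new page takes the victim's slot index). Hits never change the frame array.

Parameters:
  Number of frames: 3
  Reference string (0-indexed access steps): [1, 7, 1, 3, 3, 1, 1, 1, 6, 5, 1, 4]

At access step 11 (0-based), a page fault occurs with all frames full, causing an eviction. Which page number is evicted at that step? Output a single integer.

Step 0: ref 1 -> FAULT, frames=[1,-,-]
Step 1: ref 7 -> FAULT, frames=[1,7,-]
Step 2: ref 1 -> HIT, frames=[1,7,-]
Step 3: ref 3 -> FAULT, frames=[1,7,3]
Step 4: ref 3 -> HIT, frames=[1,7,3]
Step 5: ref 1 -> HIT, frames=[1,7,3]
Step 6: ref 1 -> HIT, frames=[1,7,3]
Step 7: ref 1 -> HIT, frames=[1,7,3]
Step 8: ref 6 -> FAULT, evict 3, frames=[1,7,6]
Step 9: ref 5 -> FAULT, evict 6, frames=[1,7,5]
Step 10: ref 1 -> HIT, frames=[1,7,5]
Step 11: ref 4 -> FAULT, evict 1, frames=[4,7,5]
At step 11: evicted page 1

Answer: 1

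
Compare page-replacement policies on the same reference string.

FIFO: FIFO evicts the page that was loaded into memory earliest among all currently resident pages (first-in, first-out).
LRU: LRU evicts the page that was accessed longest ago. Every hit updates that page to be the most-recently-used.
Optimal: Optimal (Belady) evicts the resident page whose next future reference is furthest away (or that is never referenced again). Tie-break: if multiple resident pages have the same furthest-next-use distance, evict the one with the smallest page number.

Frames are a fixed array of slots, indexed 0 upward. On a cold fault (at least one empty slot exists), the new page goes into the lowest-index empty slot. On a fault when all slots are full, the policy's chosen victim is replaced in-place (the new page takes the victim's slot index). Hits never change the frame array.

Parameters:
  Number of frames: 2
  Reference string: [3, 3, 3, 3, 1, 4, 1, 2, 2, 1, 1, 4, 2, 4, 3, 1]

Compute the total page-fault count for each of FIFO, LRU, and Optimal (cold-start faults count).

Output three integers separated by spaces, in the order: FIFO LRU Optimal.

--- FIFO ---
  step 0: ref 3 -> FAULT, frames=[3,-] (faults so far: 1)
  step 1: ref 3 -> HIT, frames=[3,-] (faults so far: 1)
  step 2: ref 3 -> HIT, frames=[3,-] (faults so far: 1)
  step 3: ref 3 -> HIT, frames=[3,-] (faults so far: 1)
  step 4: ref 1 -> FAULT, frames=[3,1] (faults so far: 2)
  step 5: ref 4 -> FAULT, evict 3, frames=[4,1] (faults so far: 3)
  step 6: ref 1 -> HIT, frames=[4,1] (faults so far: 3)
  step 7: ref 2 -> FAULT, evict 1, frames=[4,2] (faults so far: 4)
  step 8: ref 2 -> HIT, frames=[4,2] (faults so far: 4)
  step 9: ref 1 -> FAULT, evict 4, frames=[1,2] (faults so far: 5)
  step 10: ref 1 -> HIT, frames=[1,2] (faults so far: 5)
  step 11: ref 4 -> FAULT, evict 2, frames=[1,4] (faults so far: 6)
  step 12: ref 2 -> FAULT, evict 1, frames=[2,4] (faults so far: 7)
  step 13: ref 4 -> HIT, frames=[2,4] (faults so far: 7)
  step 14: ref 3 -> FAULT, evict 4, frames=[2,3] (faults so far: 8)
  step 15: ref 1 -> FAULT, evict 2, frames=[1,3] (faults so far: 9)
  FIFO total faults: 9
--- LRU ---
  step 0: ref 3 -> FAULT, frames=[3,-] (faults so far: 1)
  step 1: ref 3 -> HIT, frames=[3,-] (faults so far: 1)
  step 2: ref 3 -> HIT, frames=[3,-] (faults so far: 1)
  step 3: ref 3 -> HIT, frames=[3,-] (faults so far: 1)
  step 4: ref 1 -> FAULT, frames=[3,1] (faults so far: 2)
  step 5: ref 4 -> FAULT, evict 3, frames=[4,1] (faults so far: 3)
  step 6: ref 1 -> HIT, frames=[4,1] (faults so far: 3)
  step 7: ref 2 -> FAULT, evict 4, frames=[2,1] (faults so far: 4)
  step 8: ref 2 -> HIT, frames=[2,1] (faults so far: 4)
  step 9: ref 1 -> HIT, frames=[2,1] (faults so far: 4)
  step 10: ref 1 -> HIT, frames=[2,1] (faults so far: 4)
  step 11: ref 4 -> FAULT, evict 2, frames=[4,1] (faults so far: 5)
  step 12: ref 2 -> FAULT, evict 1, frames=[4,2] (faults so far: 6)
  step 13: ref 4 -> HIT, frames=[4,2] (faults so far: 6)
  step 14: ref 3 -> FAULT, evict 2, frames=[4,3] (faults so far: 7)
  step 15: ref 1 -> FAULT, evict 4, frames=[1,3] (faults so far: 8)
  LRU total faults: 8
--- Optimal ---
  step 0: ref 3 -> FAULT, frames=[3,-] (faults so far: 1)
  step 1: ref 3 -> HIT, frames=[3,-] (faults so far: 1)
  step 2: ref 3 -> HIT, frames=[3,-] (faults so far: 1)
  step 3: ref 3 -> HIT, frames=[3,-] (faults so far: 1)
  step 4: ref 1 -> FAULT, frames=[3,1] (faults so far: 2)
  step 5: ref 4 -> FAULT, evict 3, frames=[4,1] (faults so far: 3)
  step 6: ref 1 -> HIT, frames=[4,1] (faults so far: 3)
  step 7: ref 2 -> FAULT, evict 4, frames=[2,1] (faults so far: 4)
  step 8: ref 2 -> HIT, frames=[2,1] (faults so far: 4)
  step 9: ref 1 -> HIT, frames=[2,1] (faults so far: 4)
  step 10: ref 1 -> HIT, frames=[2,1] (faults so far: 4)
  step 11: ref 4 -> FAULT, evict 1, frames=[2,4] (faults so far: 5)
  step 12: ref 2 -> HIT, frames=[2,4] (faults so far: 5)
  step 13: ref 4 -> HIT, frames=[2,4] (faults so far: 5)
  step 14: ref 3 -> FAULT, evict 2, frames=[3,4] (faults so far: 6)
  step 15: ref 1 -> FAULT, evict 3, frames=[1,4] (faults so far: 7)
  Optimal total faults: 7

Answer: 9 8 7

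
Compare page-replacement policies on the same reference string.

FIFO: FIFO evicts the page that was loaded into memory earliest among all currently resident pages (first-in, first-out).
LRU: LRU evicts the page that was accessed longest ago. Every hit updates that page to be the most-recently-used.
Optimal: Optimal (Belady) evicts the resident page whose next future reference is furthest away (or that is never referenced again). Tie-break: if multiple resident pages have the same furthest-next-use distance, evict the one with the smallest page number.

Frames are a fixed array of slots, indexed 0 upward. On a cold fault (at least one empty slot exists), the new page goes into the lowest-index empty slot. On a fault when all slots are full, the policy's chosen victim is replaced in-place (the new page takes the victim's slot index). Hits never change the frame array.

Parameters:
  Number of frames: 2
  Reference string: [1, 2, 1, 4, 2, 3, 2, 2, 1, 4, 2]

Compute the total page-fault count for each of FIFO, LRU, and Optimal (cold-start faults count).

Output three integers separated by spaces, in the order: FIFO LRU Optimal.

--- FIFO ---
  step 0: ref 1 -> FAULT, frames=[1,-] (faults so far: 1)
  step 1: ref 2 -> FAULT, frames=[1,2] (faults so far: 2)
  step 2: ref 1 -> HIT, frames=[1,2] (faults so far: 2)
  step 3: ref 4 -> FAULT, evict 1, frames=[4,2] (faults so far: 3)
  step 4: ref 2 -> HIT, frames=[4,2] (faults so far: 3)
  step 5: ref 3 -> FAULT, evict 2, frames=[4,3] (faults so far: 4)
  step 6: ref 2 -> FAULT, evict 4, frames=[2,3] (faults so far: 5)
  step 7: ref 2 -> HIT, frames=[2,3] (faults so far: 5)
  step 8: ref 1 -> FAULT, evict 3, frames=[2,1] (faults so far: 6)
  step 9: ref 4 -> FAULT, evict 2, frames=[4,1] (faults so far: 7)
  step 10: ref 2 -> FAULT, evict 1, frames=[4,2] (faults so far: 8)
  FIFO total faults: 8
--- LRU ---
  step 0: ref 1 -> FAULT, frames=[1,-] (faults so far: 1)
  step 1: ref 2 -> FAULT, frames=[1,2] (faults so far: 2)
  step 2: ref 1 -> HIT, frames=[1,2] (faults so far: 2)
  step 3: ref 4 -> FAULT, evict 2, frames=[1,4] (faults so far: 3)
  step 4: ref 2 -> FAULT, evict 1, frames=[2,4] (faults so far: 4)
  step 5: ref 3 -> FAULT, evict 4, frames=[2,3] (faults so far: 5)
  step 6: ref 2 -> HIT, frames=[2,3] (faults so far: 5)
  step 7: ref 2 -> HIT, frames=[2,3] (faults so far: 5)
  step 8: ref 1 -> FAULT, evict 3, frames=[2,1] (faults so far: 6)
  step 9: ref 4 -> FAULT, evict 2, frames=[4,1] (faults so far: 7)
  step 10: ref 2 -> FAULT, evict 1, frames=[4,2] (faults so far: 8)
  LRU total faults: 8
--- Optimal ---
  step 0: ref 1 -> FAULT, frames=[1,-] (faults so far: 1)
  step 1: ref 2 -> FAULT, frames=[1,2] (faults so far: 2)
  step 2: ref 1 -> HIT, frames=[1,2] (faults so far: 2)
  step 3: ref 4 -> FAULT, evict 1, frames=[4,2] (faults so far: 3)
  step 4: ref 2 -> HIT, frames=[4,2] (faults so far: 3)
  step 5: ref 3 -> FAULT, evict 4, frames=[3,2] (faults so far: 4)
  step 6: ref 2 -> HIT, frames=[3,2] (faults so far: 4)
  step 7: ref 2 -> HIT, frames=[3,2] (faults so far: 4)
  step 8: ref 1 -> FAULT, evict 3, frames=[1,2] (faults so far: 5)
  step 9: ref 4 -> FAULT, evict 1, frames=[4,2] (faults so far: 6)
  step 10: ref 2 -> HIT, frames=[4,2] (faults so far: 6)
  Optimal total faults: 6

Answer: 8 8 6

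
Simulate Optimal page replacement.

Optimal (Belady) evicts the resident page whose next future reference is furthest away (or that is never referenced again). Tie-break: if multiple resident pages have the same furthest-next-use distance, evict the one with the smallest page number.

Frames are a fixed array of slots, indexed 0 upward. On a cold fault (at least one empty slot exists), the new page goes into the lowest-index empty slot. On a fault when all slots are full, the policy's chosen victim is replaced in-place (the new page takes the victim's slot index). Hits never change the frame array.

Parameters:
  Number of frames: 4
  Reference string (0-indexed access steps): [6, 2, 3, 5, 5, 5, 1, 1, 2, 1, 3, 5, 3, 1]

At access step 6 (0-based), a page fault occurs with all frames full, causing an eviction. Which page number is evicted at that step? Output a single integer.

Answer: 6

Derivation:
Step 0: ref 6 -> FAULT, frames=[6,-,-,-]
Step 1: ref 2 -> FAULT, frames=[6,2,-,-]
Step 2: ref 3 -> FAULT, frames=[6,2,3,-]
Step 3: ref 5 -> FAULT, frames=[6,2,3,5]
Step 4: ref 5 -> HIT, frames=[6,2,3,5]
Step 5: ref 5 -> HIT, frames=[6,2,3,5]
Step 6: ref 1 -> FAULT, evict 6, frames=[1,2,3,5]
At step 6: evicted page 6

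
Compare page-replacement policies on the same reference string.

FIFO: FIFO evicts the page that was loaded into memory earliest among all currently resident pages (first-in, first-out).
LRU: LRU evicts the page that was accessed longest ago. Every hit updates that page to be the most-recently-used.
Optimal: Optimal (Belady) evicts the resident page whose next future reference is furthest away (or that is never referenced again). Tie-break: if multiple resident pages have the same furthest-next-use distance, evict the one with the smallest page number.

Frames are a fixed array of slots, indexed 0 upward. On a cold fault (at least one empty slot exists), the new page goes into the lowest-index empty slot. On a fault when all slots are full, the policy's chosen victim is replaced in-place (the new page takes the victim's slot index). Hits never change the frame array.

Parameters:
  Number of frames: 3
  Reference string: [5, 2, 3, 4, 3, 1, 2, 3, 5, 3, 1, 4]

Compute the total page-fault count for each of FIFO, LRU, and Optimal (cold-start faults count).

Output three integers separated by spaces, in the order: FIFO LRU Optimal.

--- FIFO ---
  step 0: ref 5 -> FAULT, frames=[5,-,-] (faults so far: 1)
  step 1: ref 2 -> FAULT, frames=[5,2,-] (faults so far: 2)
  step 2: ref 3 -> FAULT, frames=[5,2,3] (faults so far: 3)
  step 3: ref 4 -> FAULT, evict 5, frames=[4,2,3] (faults so far: 4)
  step 4: ref 3 -> HIT, frames=[4,2,3] (faults so far: 4)
  step 5: ref 1 -> FAULT, evict 2, frames=[4,1,3] (faults so far: 5)
  step 6: ref 2 -> FAULT, evict 3, frames=[4,1,2] (faults so far: 6)
  step 7: ref 3 -> FAULT, evict 4, frames=[3,1,2] (faults so far: 7)
  step 8: ref 5 -> FAULT, evict 1, frames=[3,5,2] (faults so far: 8)
  step 9: ref 3 -> HIT, frames=[3,5,2] (faults so far: 8)
  step 10: ref 1 -> FAULT, evict 2, frames=[3,5,1] (faults so far: 9)
  step 11: ref 4 -> FAULT, evict 3, frames=[4,5,1] (faults so far: 10)
  FIFO total faults: 10
--- LRU ---
  step 0: ref 5 -> FAULT, frames=[5,-,-] (faults so far: 1)
  step 1: ref 2 -> FAULT, frames=[5,2,-] (faults so far: 2)
  step 2: ref 3 -> FAULT, frames=[5,2,3] (faults so far: 3)
  step 3: ref 4 -> FAULT, evict 5, frames=[4,2,3] (faults so far: 4)
  step 4: ref 3 -> HIT, frames=[4,2,3] (faults so far: 4)
  step 5: ref 1 -> FAULT, evict 2, frames=[4,1,3] (faults so far: 5)
  step 6: ref 2 -> FAULT, evict 4, frames=[2,1,3] (faults so far: 6)
  step 7: ref 3 -> HIT, frames=[2,1,3] (faults so far: 6)
  step 8: ref 5 -> FAULT, evict 1, frames=[2,5,3] (faults so far: 7)
  step 9: ref 3 -> HIT, frames=[2,5,3] (faults so far: 7)
  step 10: ref 1 -> FAULT, evict 2, frames=[1,5,3] (faults so far: 8)
  step 11: ref 4 -> FAULT, evict 5, frames=[1,4,3] (faults so far: 9)
  LRU total faults: 9
--- Optimal ---
  step 0: ref 5 -> FAULT, frames=[5,-,-] (faults so far: 1)
  step 1: ref 2 -> FAULT, frames=[5,2,-] (faults so far: 2)
  step 2: ref 3 -> FAULT, frames=[5,2,3] (faults so far: 3)
  step 3: ref 4 -> FAULT, evict 5, frames=[4,2,3] (faults so far: 4)
  step 4: ref 3 -> HIT, frames=[4,2,3] (faults so far: 4)
  step 5: ref 1 -> FAULT, evict 4, frames=[1,2,3] (faults so far: 5)
  step 6: ref 2 -> HIT, frames=[1,2,3] (faults so far: 5)
  step 7: ref 3 -> HIT, frames=[1,2,3] (faults so far: 5)
  step 8: ref 5 -> FAULT, evict 2, frames=[1,5,3] (faults so far: 6)
  step 9: ref 3 -> HIT, frames=[1,5,3] (faults so far: 6)
  step 10: ref 1 -> HIT, frames=[1,5,3] (faults so far: 6)
  step 11: ref 4 -> FAULT, evict 1, frames=[4,5,3] (faults so far: 7)
  Optimal total faults: 7

Answer: 10 9 7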